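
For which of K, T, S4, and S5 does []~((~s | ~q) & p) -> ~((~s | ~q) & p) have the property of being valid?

T, S4, S5

T-tableau for the negation ~([]~((~s | ~q) & p) -> ~((~s | ~q) & p)):
1. ~([]~((~s | ~q) & p) -> ~((~s | ~q) & p)), u
2. []~((~s | ~q) & p), u
3. (~s | ~q) & p, u
4. ~s | ~q, u
5. p, u
6. ~((~s | ~q) & p), u
7. ~q, u
8. ~(~s | ~q), u
9. s, u
10. q, u
Accessibility: uRu
Branch closes: q and ~q both at u.
Every branch closes (one shown): valid in T, hence also in S4, S5 (every theorem of T is a theorem of S4 and S5).
K-tableau for the negation ~([]~((~s | ~q) & p) -> ~((~s | ~q) & p)):
1. ~([]~((~s | ~q) & p) -> ~((~s | ~q) & p)), u
2. []~((~s | ~q) & p), u
3. (~s | ~q) & p, u
4. ~s | ~q, u
5. p, u
6. ~q, u
Complete open branch: countermodel on a K-frame, so not valid in K.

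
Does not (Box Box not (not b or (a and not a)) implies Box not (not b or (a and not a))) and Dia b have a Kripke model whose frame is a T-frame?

No, unsatisfiable

1. not (Box Box not (not b or (a and not a)) implies Box not (not b or (a and not a))) and Dia b, w0
2. not (Box Box not (not b or (a and not a)) implies Box not (not b or (a and not a))), w0   [and-rule on 1]
3. Dia b, w0   [and-rule on 1]
4. Box Box not (not b or (a and not a)), w0   [neg-implies-rule on 2]
5. not Box not (not b or (a and not a)), w0   [neg-implies-rule on 2]
6. Box not (not b or (a and not a)), w0   [Box-rule on 4 via w0Rw0]
7. not (not b or (a and not a)), w0   [Box-rule on 6 via w0Rw0]
8. b, w0   [neg-or-rule on 7]
9. not (a and not a), w0   [neg-or-rule on 7]
10. a, w0   [neg-and-rule on 9 (branches; this branch)]
11. b, w1   [Dia-rule on 3: fresh world w1, w0Rw1]
12. Box not (not b or (a and not a)), w1   [Box-rule on 4 via w0Rw1]
13. not (not b or (a and not a)), w1   [Box-rule on 6 via w0Rw1]
14. not (a and not a), w1   [neg-or-rule on 13]
15. a, w1   [neg-and-rule on 14 (branches; this branch)]
16. not b or (a and not a), w2   [neg-Box-rule on 5: fresh world w2, w0Rw2]
17. Box not (not b or (a and not a)), w2   [Box-rule on 4 via w0Rw2]
18. not (not b or (a and not a)), w2   [Box-rule on 6 via w0Rw2]
19. b, w2   [neg-or-rule on 18]
20. not (a and not a), w2   [neg-or-rule on 18]
21. a and not a, w2   [or-rule on 16 (branches; this branch)]
22. a, w2   [and-rule on 21]
23. not a, w2   [and-rule on 21]
Accessibility: w0Rw0, w0Rw1, w0Rw2, w1Rw1, w2Rw2
Branch closes: a and not a both at w2.
Every branch closes; the branch above is one of them.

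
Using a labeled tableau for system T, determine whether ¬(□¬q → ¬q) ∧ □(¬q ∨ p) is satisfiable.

1. ¬(□¬q → ¬q) ∧ □(¬q ∨ p), 0
2. ¬(□¬q → ¬q), 0
3. □(¬q ∨ p), 0
4. □¬q, 0
5. q, 0
6. ¬q ∨ p, 0
7. ¬q, 0
Accessibility: 0R0
Branch closes: q and ¬q both at 0.
(One branch shown.) All branches close.

Unsatisfiable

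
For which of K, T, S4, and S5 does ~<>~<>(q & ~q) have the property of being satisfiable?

K-tableau for the formula:
1. ~<>~<>(q & ~q), u
Complete open branch: satisfiable in K.
T-tableau for the formula:
1. ~<>~<>(q & ~q), u
2. <>(q & ~q), u
3. q & ~q, v
4. q, v
5. ~q, v
Accessibility: uRu, uRv, vRv
Branch closes: q and ~q both at v.
Every branch closes (one shown): unsatisfiable in T, hence also in S4, S5 (every S4/S5-frame is a T-frame).

K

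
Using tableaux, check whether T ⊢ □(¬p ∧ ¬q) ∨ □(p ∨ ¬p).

Yes, valid

Tableau for the negation ¬(□(¬p ∧ ¬q) ∨ □(p ∨ ¬p)):
1. ¬(□(¬p ∧ ¬q) ∨ □(p ∨ ¬p)), u
2. ¬□(¬p ∧ ¬q), u   [¬∨-rule on 1]
3. ¬□(p ∨ ¬p), u   [¬∨-rule on 1]
4. ¬(¬p ∧ ¬q), v   [¬□-rule on 2: fresh world v, uRv]
5. q, v   [¬∧-rule on 4 (branches; this branch)]
6. ¬(p ∨ ¬p), w   [¬□-rule on 3: fresh world w, uRw]
7. ¬p, w   [¬∨-rule on 6]
8. p, w   [¬∨-rule on 6]
Accessibility: uRu, uRv, uRw, vRv, wRw
Branch closes: p and ¬p both at w.
Every branch of the negation's tableau closes; the branch above is one of them.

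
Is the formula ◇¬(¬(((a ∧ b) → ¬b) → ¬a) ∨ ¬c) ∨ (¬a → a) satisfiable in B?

1. ◇¬(¬(((a ∧ b) → ¬b) → ¬a) ∨ ¬c) ∨ (¬a → a), u
2. ¬a → a, u
3. a, u
Accessibility: uRu

Satisfiable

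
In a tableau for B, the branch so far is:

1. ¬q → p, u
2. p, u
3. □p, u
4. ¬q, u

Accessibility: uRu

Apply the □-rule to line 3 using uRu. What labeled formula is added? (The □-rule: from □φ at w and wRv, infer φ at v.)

p, u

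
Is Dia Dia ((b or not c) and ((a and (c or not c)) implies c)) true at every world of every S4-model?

Invalid (countermodel exists)

Tableau for the negation not Dia Dia ((b or not c) and ((a and (c or not c)) implies c)):
1. not Dia Dia ((b or not c) and ((a and (c or not c)) implies c)), u
2. not Dia ((b or not c) and ((a and (c or not c)) implies c)), u
3. not ((b or not c) and ((a and (c or not c)) implies c)), u
4. not ((a and (c or not c)) implies c), u
5. a and (c or not c), u
6. not c, u
7. a, u
8. c or not c, u
Accessibility: uRu
The negation has an open branch (countermodel exists).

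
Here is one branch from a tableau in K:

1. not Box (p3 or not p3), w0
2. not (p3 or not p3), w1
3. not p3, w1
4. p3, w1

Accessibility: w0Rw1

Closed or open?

Closed

Both p3 and not p3 appear at w1.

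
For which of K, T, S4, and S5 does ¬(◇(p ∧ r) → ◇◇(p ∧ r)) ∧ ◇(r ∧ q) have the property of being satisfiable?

K-tableau for the formula:
1. ¬(◇(p ∧ r) → ◇◇(p ∧ r)) ∧ ◇(r ∧ q), 0
2. ¬(◇(p ∧ r) → ◇◇(p ∧ r)), 0
3. ◇(r ∧ q), 0
4. ◇(p ∧ r), 0
5. ¬◇◇(p ∧ r), 0
6. r ∧ q, 1
7. r, 1
8. q, 1
9. ¬◇(p ∧ r), 1
10. p ∧ r, 2
11. p, 2
12. r, 2
13. ¬◇(p ∧ r), 2
Accessibility: 0R1, 0R2
Complete open branch: satisfiable in K.
T-tableau for the formula:
1. ¬(◇(p ∧ r) → ◇◇(p ∧ r)) ∧ ◇(r ∧ q), 0
2. ¬(◇(p ∧ r) → ◇◇(p ∧ r)), 0
3. ◇(r ∧ q), 0
4. ◇(p ∧ r), 0
5. ¬◇◇(p ∧ r), 0
6. ¬◇(p ∧ r), 0
7. ¬(p ∧ r), 0
8. ¬r, 0
9. r ∧ q, 1
10. r, 1
11. q, 1
12. ¬◇(p ∧ r), 1
13. ¬(p ∧ r), 1
14. ¬p, 1
15. p ∧ r, 2
16. p, 2
17. r, 2
18. ¬◇(p ∧ r), 2
19. ¬(p ∧ r), 2
20. ¬r, 2
Accessibility: 0R0, 0R1, 0R2, 1R1, 2R2
Branch closes: r and ¬r both at 2.
Every branch closes (one shown): unsatisfiable in T, hence also in S4, S5 (every S4/S5-frame is a T-frame).

K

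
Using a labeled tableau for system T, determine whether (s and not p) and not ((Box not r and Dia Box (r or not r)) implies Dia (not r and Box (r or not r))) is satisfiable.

No, unsatisfiable

1. (s and not p) and not ((Box not r and Dia Box (r or not r)) implies Dia (not r and Box (r or not r))), 0
2. s and not p, 0
3. not ((Box not r and Dia Box (r or not r)) implies Dia (not r and Box (r or not r))), 0
4. s, 0
5. not p, 0
6. Box not r and Dia Box (r or not r), 0
7. not Dia (not r and Box (r or not r)), 0
8. Box not r, 0
9. Dia Box (r or not r), 0
10. not (not r and Box (r or not r)), 0
11. not r, 0
12. not Box (r or not r), 0
13. Box (r or not r), 1
14. not (not r and Box (r or not r)), 1
15. not r, 1
16. r or not r, 1
17. not Box (r or not r), 1
18. not (r or not r), 2
19. not r, 2
20. r, 2
Accessibility: 0R0, 0R1, 0R2, 1R1, 2R2
Branch closes: r and not r both at 2.
(One branch shown.) All branches close.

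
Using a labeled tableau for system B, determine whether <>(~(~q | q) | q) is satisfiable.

1. <>(~(~q | q) | q), w0
2. ~(~q | q) | q, w1
3. q, w1
Accessibility: w0Rw0, w0Rw1, w1Rw0, w1Rw1

Satisfiable (open branch found)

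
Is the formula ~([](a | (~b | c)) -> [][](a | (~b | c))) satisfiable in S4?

No, unsatisfiable

1. ~([](a | (~b | c)) -> [][](a | (~b | c))), u
2. [](a | (~b | c)), u   [~->-rule on 1]
3. ~[][](a | (~b | c)), u   [~->-rule on 1]
4. a | (~b | c), u   [[]-rule on 2 via uRu]
5. ~b | c, u   [|-rule on 4 (branches; this branch)]
6. c, u   [|-rule on 5 (branches; this branch)]
7. ~[](a | (~b | c)), v   [~[]-rule on 3: fresh world v, uRv]
8. a | (~b | c), v   [[]-rule on 2 via uRv]
9. ~b | c, v   [|-rule on 8 (branches; this branch)]
10. c, v   [|-rule on 9 (branches; this branch)]
11. ~(a | (~b | c)), w   [~[]-rule on 7: fresh world w, vRw]
12. ~a, w   [~|-rule on 11]
13. ~(~b | c), w   [~|-rule on 11]
14. b, w   [~|-rule on 13]
15. ~c, w   [~|-rule on 13]
16. a | (~b | c), w   [[]-rule on 2 via uRw]
17. ~b | c, w   [|-rule on 16 (branches; this branch)]
18. c, w   [|-rule on 17 (branches; this branch)]
Accessibility: uRu, uRv, uRw, vRv, vRw, wRw
Branch closes: c and ~c both at w.
Every branch closes; the branch above is one of them.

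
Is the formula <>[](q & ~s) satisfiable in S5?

1. <>[](q & ~s), 0
2. [](q & ~s), 1
3. q & ~s, 0
4. q, 0
5. ~s, 0
6. q & ~s, 1
7. q, 1
8. ~s, 1
Accessibility: 0R0, 0R1, 1R0, 1R1

Satisfiable (open branch found)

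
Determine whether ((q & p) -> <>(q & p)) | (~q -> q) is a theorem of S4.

Valid in S4

Tableau for the negation ~(((q & p) -> <>(q & p)) | (~q -> q)):
1. ~(((q & p) -> <>(q & p)) | (~q -> q)), 0
2. ~((q & p) -> <>(q & p)), 0   [~|-rule on 1]
3. ~(~q -> q), 0   [~|-rule on 1]
4. q & p, 0   [~->-rule on 2]
5. ~<>(q & p), 0   [~->-rule on 2]
6. ~q, 0   [~->-rule on 3]
7. q, 0   [&-rule on 4]
8. p, 0   [&-rule on 4]
Accessibility: 0R0
Branch closes: q and ~q both at 0.
All branches of the negation close; one closing branch shown above.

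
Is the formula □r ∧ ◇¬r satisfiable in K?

No, unsatisfiable

1. □r ∧ ◇¬r, 0
2. □r, 0
3. ◇¬r, 0
4. ¬r, 1
5. r, 1
Accessibility: 0R1
Branch closes: r and ¬r both at 1.
All branches of the tableau close; one closing branch shown above.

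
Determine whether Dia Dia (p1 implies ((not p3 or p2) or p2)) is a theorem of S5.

No, not valid

Tableau for the negation not Dia Dia (p1 implies ((not p3 or p2) or p2)):
1. not Dia Dia (p1 implies ((not p3 or p2) or p2)), w0
2. not Dia (p1 implies ((not p3 or p2) or p2)), w0   [neg-Dia-rule on 1 via w0Rw0]
3. not (p1 implies ((not p3 or p2) or p2)), w0   [neg-Dia-rule on 2 via w0Rw0]
4. p1, w0   [neg-implies-rule on 3]
5. not ((not p3 or p2) or p2), w0   [neg-implies-rule on 3]
6. not (not p3 or p2), w0   [neg-or-rule on 5]
7. not p2, w0   [neg-or-rule on 5]
8. p3, w0   [neg-or-rule on 6]
Accessibility: w0Rw0
The negation has an open branch (countermodel exists).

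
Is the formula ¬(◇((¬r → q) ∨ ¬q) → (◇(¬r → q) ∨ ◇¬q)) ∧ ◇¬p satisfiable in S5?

No, unsatisfiable

1. ¬(◇((¬r → q) ∨ ¬q) → (◇(¬r → q) ∨ ◇¬q)) ∧ ◇¬p, 0
2. ¬(◇((¬r → q) ∨ ¬q) → (◇(¬r → q) ∨ ◇¬q)), 0
3. ◇¬p, 0
4. ◇((¬r → q) ∨ ¬q), 0
5. ¬(◇(¬r → q) ∨ ◇¬q), 0
6. ¬◇(¬r → q), 0
7. ¬◇¬q, 0
8. ¬(¬r → q), 0
9. ¬r, 0
10. ¬q, 0
11. q, 0
Accessibility: 0R0
Branch closes: q and ¬q both at 0.
(One branch shown.) All branches close.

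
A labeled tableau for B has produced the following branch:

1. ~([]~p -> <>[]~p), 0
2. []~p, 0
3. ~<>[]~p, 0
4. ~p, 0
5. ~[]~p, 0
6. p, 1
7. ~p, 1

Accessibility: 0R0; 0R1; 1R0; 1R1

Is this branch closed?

Both p and ~p appear at 1.

Closed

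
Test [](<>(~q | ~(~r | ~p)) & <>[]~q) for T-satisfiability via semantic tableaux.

Yes, satisfiable

1. [](<>(~q | ~(~r | ~p)) & <>[]~q), u
2. <>(~q | ~(~r | ~p)) & <>[]~q, u   [[]-rule on 1 via uRu]
3. <>(~q | ~(~r | ~p)), u   [&-rule on 2]
4. <>[]~q, u   [&-rule on 2]
5. ~q | ~(~r | ~p), v   [<>-rule on 3: fresh world v, uRv]
6. <>(~q | ~(~r | ~p)) & <>[]~q, v   [[]-rule on 1 via uRv]
7. <>(~q | ~(~r | ~p)), v   [&-rule on 6]
8. <>[]~q, v   [&-rule on 6]
9. ~(~r | ~p), v   [|-rule on 5 (branches; this branch)]
10. r, v   [~|-rule on 9]
11. p, v   [~|-rule on 9]
12. []~q, w   [<>-rule on 4: fresh world w, uRw]
13. <>(~q | ~(~r | ~p)) & <>[]~q, w   [[]-rule on 1 via uRw]
14. <>(~q | ~(~r | ~p)), w   [&-rule on 13]
15. <>[]~q, w   [&-rule on 13]
16. ~q, w   [[]-rule on 12 via wRw]
17. ~q | ~(~r | ~p), x   [<>-rule on 7: fresh world x, vRx]
18. ~(~r | ~p), x   [|-rule on 17 (branches; this branch)]
19. r, x   [~|-rule on 18]
20. p, x   [~|-rule on 18]
21. []~q, y   [<>-rule on 8: fresh world y, vRy]
22. ~q, y   [[]-rule on 21 via yRy]
23. ~q | ~(~r | ~p), z   [<>-rule on 14: fresh world z, wRz]
24. ~q, z   [[]-rule on 12 via wRz]
25. ~(~r | ~p), z   [|-rule on 23 (branches; this branch)]
26. r, z   [~|-rule on 25]
27. p, z   [~|-rule on 25]
28. []~q, w6   [<>-rule on 15: fresh world w6, wRw6]
29. ~q, w6   [[]-rule on 12 via wRw6]
Accessibility: uRu, uRv, uRw, vRv, vRx, vRy, wRw, wRz, wRw6, xRx, yRy, zRz, w6Rw6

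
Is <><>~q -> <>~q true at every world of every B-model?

Tableau for the negation ~(<><>~q -> <>~q):
1. ~(<><>~q -> <>~q), w0
2. <><>~q, w0
3. ~<>~q, w0
4. q, w0
5. <>~q, w1
6. q, w1
7. ~q, w2
Accessibility: w0Rw0, w0Rw1, w1Rw0, w1Rw1, w1Rw2, w2Rw1, w2Rw2
The negation has an open branch (countermodel exists).

Not valid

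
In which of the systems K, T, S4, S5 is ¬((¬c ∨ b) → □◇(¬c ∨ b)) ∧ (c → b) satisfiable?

S5-tableau for the formula:
1. ¬((¬c ∨ b) → □◇(¬c ∨ b)) ∧ (c → b), u
2. ¬((¬c ∨ b) → □◇(¬c ∨ b)), u
3. c → b, u
4. ¬c ∨ b, u
5. ¬□◇(¬c ∨ b), u
6. b, u
7. ¬◇(¬c ∨ b), v
8. ¬(¬c ∨ b), u
9. c, u
10. ¬b, u
Accessibility: uRu, uRv, vRu, vRv
Branch closes: b and ¬b both at u.
Every branch closes (one shown): unsatisfiable in S5.
S4-tableau for the formula:
1. ¬((¬c ∨ b) → □◇(¬c ∨ b)) ∧ (c → b), u
2. ¬((¬c ∨ b) → □◇(¬c ∨ b)), u
3. c → b, u
4. ¬c ∨ b, u
5. ¬□◇(¬c ∨ b), u
6. b, u
7. ¬◇(¬c ∨ b), v
8. ¬(¬c ∨ b), v
9. c, v
10. ¬b, v
Accessibility: uRu, uRv, vRv
Complete open branch: satisfiable in S4, hence also in K, T (this S4-model is also a K-model and a T-model).

K, T, S4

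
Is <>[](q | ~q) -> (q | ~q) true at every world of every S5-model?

Valid in S5

Tableau for the negation ~(<>[](q | ~q) -> (q | ~q)):
1. ~(<>[](q | ~q) -> (q | ~q)), w0
2. <>[](q | ~q), w0
3. ~(q | ~q), w0
4. ~q, w0
5. q, w0
Accessibility: w0Rw0
Branch closes: q and ~q both at w0.
All branches of the negation close; one closing branch shown above.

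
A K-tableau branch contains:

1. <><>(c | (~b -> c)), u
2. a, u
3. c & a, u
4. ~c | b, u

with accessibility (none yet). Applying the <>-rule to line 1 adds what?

a fresh world v with uRv, and <>(c | (~b -> c)) at v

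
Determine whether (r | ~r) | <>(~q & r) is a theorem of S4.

Valid in S4

Tableau for the negation ~((r | ~r) | <>(~q & r)):
1. ~((r | ~r) | <>(~q & r)), 0
2. ~(r | ~r), 0
3. ~<>(~q & r), 0
4. ~r, 0
5. r, 0
Accessibility: 0R0
Branch closes: r and ~r both at 0.
Every branch of the negation's tableau closes; the branch above is one of them.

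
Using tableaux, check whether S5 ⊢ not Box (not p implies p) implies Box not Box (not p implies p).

Valid in S5

Tableau for the negation not (not Box (not p implies p) implies Box not Box (not p implies p)):
1. not (not Box (not p implies p) implies Box not Box (not p implies p)), 0
2. not Box (not p implies p), 0
3. not Box not Box (not p implies p), 0
4. not (not p implies p), 1
5. not p, 1
6. Box (not p implies p), 2
7. not p implies p, 0
8. not p implies p, 1
9. not p implies p, 2
10. p, 0
11. p, 1
Accessibility: 0R0, 0R1, 0R2, 1R0, 1R1, 1R2, 2R0, 2R1, 2R2
Branch closes: p and not p both at 1.
Every branch of the negation's tableau closes; the branch above is one of them.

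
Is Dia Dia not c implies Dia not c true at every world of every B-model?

Tableau for the negation not (Dia Dia not c implies Dia not c):
1. not (Dia Dia not c implies Dia not c), u
2. Dia Dia not c, u   [neg-implies-rule on 1]
3. not Dia not c, u   [neg-implies-rule on 1]
4. c, u   [neg-Dia-rule on 3 via uRu]
5. Dia not c, v   [Dia-rule on 2: fresh world v, uRv]
6. c, v   [neg-Dia-rule on 3 via uRv]
7. not c, w   [Dia-rule on 5: fresh world w, vRw]
Accessibility: uRu, uRv, vRu, vRv, vRw, wRv, wRw
The negation has an open branch (countermodel exists).

Not valid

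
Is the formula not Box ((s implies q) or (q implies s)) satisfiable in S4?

Unsatisfiable (every branch closes)

1. not Box ((s implies q) or (q implies s)), u
2. not ((s implies q) or (q implies s)), v   [neg-Box-rule on 1: fresh world v, uRv]
3. not (s implies q), v   [neg-or-rule on 2]
4. not (q implies s), v   [neg-or-rule on 2]
5. s, v   [neg-implies-rule on 3]
6. not q, v   [neg-implies-rule on 3]
7. q, v   [neg-implies-rule on 4]
8. not s, v   [neg-implies-rule on 4]
Accessibility: uRu, uRv, vRv
Branch closes: q and not q both at v.
All branches of the tableau close; one closing branch shown above.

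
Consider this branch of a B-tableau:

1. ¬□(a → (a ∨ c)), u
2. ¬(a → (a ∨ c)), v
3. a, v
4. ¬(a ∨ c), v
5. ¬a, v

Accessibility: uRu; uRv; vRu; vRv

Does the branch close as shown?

Both a and ¬a appear at v.

Closed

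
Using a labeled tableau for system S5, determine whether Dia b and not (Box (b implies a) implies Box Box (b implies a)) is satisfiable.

Unsatisfiable (every branch closes)

1. Dia b and not (Box (b implies a) implies Box Box (b implies a)), u
2. Dia b, u   [and-rule on 1]
3. not (Box (b implies a) implies Box Box (b implies a)), u   [and-rule on 1]
4. Box (b implies a), u   [neg-implies-rule on 3]
5. not Box Box (b implies a), u   [neg-implies-rule on 3]
6. b implies a, u   [Box-rule on 4 via uRu]
7. a, u   [implies-rule on 6 (branches; this branch)]
8. b, v   [Dia-rule on 2: fresh world v, uRv]
9. b implies a, v   [Box-rule on 4 via uRv]
10. a, v   [implies-rule on 9 (branches; this branch)]
11. not Box (b implies a), w   [neg-Box-rule on 5: fresh world w, uRw]
12. b implies a, w   [Box-rule on 4 via uRw]
13. a, w   [implies-rule on 12 (branches; this branch)]
14. not (b implies a), x   [neg-Box-rule on 11: fresh world x, wRx]
15. b, x   [neg-implies-rule on 14]
16. not a, x   [neg-implies-rule on 14]
17. b implies a, x   [Box-rule on 4 via uRx]
18. a, x   [implies-rule on 17 (branches; this branch)]
Accessibility: uRu, uRv, uRw, uRx, vRu, vRv, vRw, vRx, wRu, wRv, wRw, wRx, xRu, xRv, xRw, xRx
Branch closes: a and not a both at x.
All branches of the tableau close; one closing branch shown above.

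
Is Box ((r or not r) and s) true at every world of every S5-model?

Tableau for the negation not Box ((r or not r) and s):
1. not Box ((r or not r) and s), 0
2. not ((r or not r) and s), 1
3. not s, 1
Accessibility: 0R0, 0R1, 1R0, 1R1
The negation has an open branch (countermodel exists).

Not valid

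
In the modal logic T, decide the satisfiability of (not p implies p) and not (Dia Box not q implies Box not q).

Satisfiable

1. (not p implies p) and not (Dia Box not q implies Box not q), 0
2. not p implies p, 0
3. not (Dia Box not q implies Box not q), 0
4. Dia Box not q, 0
5. not Box not q, 0
6. p, 0
7. Box not q, 1
8. not q, 1
9. q, 2
Accessibility: 0R0, 0R1, 0R2, 1R1, 2R2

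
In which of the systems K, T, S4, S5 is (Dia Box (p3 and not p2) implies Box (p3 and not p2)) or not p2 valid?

S5-tableau for the negation not ((Dia Box (p3 and not p2) implies Box (p3 and not p2)) or not p2):
1. not ((Dia Box (p3 and not p2) implies Box (p3 and not p2)) or not p2), u
2. not (Dia Box (p3 and not p2) implies Box (p3 and not p2)), u
3. p2, u
4. Dia Box (p3 and not p2), u
5. not Box (p3 and not p2), u
6. Box (p3 and not p2), v
7. p3 and not p2, u
8. p3, u
9. not p2, u
Accessibility: uRu, uRv, vRu, vRv
Branch closes: p2 and not p2 both at u.
Every branch closes (one shown): valid in S5.
S4-tableau for the negation not ((Dia Box (p3 and not p2) implies Box (p3 and not p2)) or not p2):
1. not ((Dia Box (p3 and not p2) implies Box (p3 and not p2)) or not p2), u
2. not (Dia Box (p3 and not p2) implies Box (p3 and not p2)), u
3. p2, u
4. Dia Box (p3 and not p2), u
5. not Box (p3 and not p2), u
6. Box (p3 and not p2), v
7. p3 and not p2, v
8. p3, v
9. not p2, v
10. not (p3 and not p2), w
11. p2, w
Accessibility: uRu, uRv, uRw, vRv, wRw
Complete open branch: countermodel on an S4-frame, so not valid in S4, nor in K, T (the same frame is also a K-frame and a T-frame).

S5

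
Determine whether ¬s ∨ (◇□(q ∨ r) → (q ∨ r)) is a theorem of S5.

Tableau for the negation ¬(¬s ∨ (◇□(q ∨ r) → (q ∨ r))):
1. ¬(¬s ∨ (◇□(q ∨ r) → (q ∨ r))), w0
2. s, w0
3. ¬(◇□(q ∨ r) → (q ∨ r)), w0
4. ◇□(q ∨ r), w0
5. ¬(q ∨ r), w0
6. ¬q, w0
7. ¬r, w0
8. □(q ∨ r), w1
9. q ∨ r, w0
10. q ∨ r, w1
11. r, w0
Accessibility: w0Rw0, w0Rw1, w1Rw0, w1Rw1
Branch closes: r and ¬r both at w0.
Every branch of the negation's tableau closes; the branch above is one of them.

Valid in S5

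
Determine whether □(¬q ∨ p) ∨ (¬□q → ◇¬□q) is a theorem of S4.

Yes, valid

Tableau for the negation ¬(□(¬q ∨ p) ∨ (¬□q → ◇¬□q)):
1. ¬(□(¬q ∨ p) ∨ (¬□q → ◇¬□q)), 0
2. ¬□(¬q ∨ p), 0
3. ¬(¬□q → ◇¬□q), 0
4. ¬□q, 0
5. ¬◇¬□q, 0
6. □q, 0
7. q, 0
8. ¬(¬q ∨ p), 1
9. q, 1
10. ¬p, 1
11. □q, 1
12. ¬q, 2
13. □q, 2
14. q, 2
Accessibility: 0R0, 0R1, 0R2, 1R1, 2R2
Branch closes: q and ¬q both at 2.
All branches of the negation close; one closing branch shown above.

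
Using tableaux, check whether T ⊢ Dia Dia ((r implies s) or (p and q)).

Not valid

Tableau for the negation not Dia Dia ((r implies s) or (p and q)):
1. not Dia Dia ((r implies s) or (p and q)), 0
2. not Dia ((r implies s) or (p and q)), 0
3. not ((r implies s) or (p and q)), 0
4. not (r implies s), 0
5. not (p and q), 0
6. r, 0
7. not s, 0
8. not q, 0
Accessibility: 0R0
The negation has an open branch (countermodel exists).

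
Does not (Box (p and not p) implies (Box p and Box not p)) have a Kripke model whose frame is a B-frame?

No, unsatisfiable

1. not (Box (p and not p) implies (Box p and Box not p)), 0
2. Box (p and not p), 0
3. not (Box p and Box not p), 0
4. p and not p, 0
5. p, 0
6. not p, 0
Accessibility: 0R0
Branch closes: p and not p both at 0.
Every branch closes; the branch above is one of them.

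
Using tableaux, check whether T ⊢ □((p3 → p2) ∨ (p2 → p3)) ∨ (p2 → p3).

Yes, valid

Tableau for the negation ¬(□((p3 → p2) ∨ (p2 → p3)) ∨ (p2 → p3)):
1. ¬(□((p3 → p2) ∨ (p2 → p3)) ∨ (p2 → p3)), u
2. ¬□((p3 → p2) ∨ (p2 → p3)), u
3. ¬(p2 → p3), u
4. p2, u
5. ¬p3, u
6. ¬((p3 → p2) ∨ (p2 → p3)), v
7. ¬(p3 → p2), v
8. ¬(p2 → p3), v
9. p3, v
10. ¬p2, v
11. p2, v
12. ¬p3, v
Accessibility: uRu, uRv, vRv
Branch closes: p2 and ¬p2 both at v.
All branches of the negation close; one closing branch shown above.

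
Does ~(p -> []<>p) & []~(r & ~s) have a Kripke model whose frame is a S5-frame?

Unsatisfiable

1. ~(p -> []<>p) & []~(r & ~s), u
2. ~(p -> []<>p), u   [&-rule on 1]
3. []~(r & ~s), u   [&-rule on 1]
4. p, u   [~->-rule on 2]
5. ~[]<>p, u   [~->-rule on 2]
6. ~(r & ~s), u   [[]-rule on 3 via uRu]
7. s, u   [~&-rule on 6 (branches; this branch)]
8. ~<>p, v   [~[]-rule on 5: fresh world v, uRv]
9. ~(r & ~s), v   [[]-rule on 3 via uRv]
10. ~p, u   [~<>-rule on 8 via vRu]
Accessibility: uRu, uRv, vRu, vRv
Branch closes: p and ~p both at u.
All branches of the tableau close; one closing branch shown above.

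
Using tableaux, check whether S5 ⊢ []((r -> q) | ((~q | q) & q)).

Invalid (countermodel exists)

Tableau for the negation ~[]((r -> q) | ((~q | q) & q)):
1. ~[]((r -> q) | ((~q | q) & q)), 0
2. ~((r -> q) | ((~q | q) & q)), 1
3. ~(r -> q), 1
4. ~((~q | q) & q), 1
5. r, 1
6. ~q, 1
Accessibility: 0R0, 0R1, 1R0, 1R1
The negation has an open branch (countermodel exists).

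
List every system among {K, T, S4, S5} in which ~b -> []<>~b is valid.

S4-tableau for the negation ~(~b -> []<>~b):
1. ~(~b -> []<>~b), u
2. ~b, u
3. ~[]<>~b, u
4. ~<>~b, v
5. b, v
Accessibility: uRu, uRv, vRv
Complete open branch: countermodel on an S4-frame, so not valid in S4, nor in K, T (the same frame is also a K-frame and a T-frame).
S5-tableau for the negation ~(~b -> []<>~b):
1. ~(~b -> []<>~b), u
2. ~b, u
3. ~[]<>~b, u
4. ~<>~b, v
5. b, u
Accessibility: uRu, uRv, vRu, vRv
Branch closes: b and ~b both at u.
Every branch closes (one shown): valid in S5.

S5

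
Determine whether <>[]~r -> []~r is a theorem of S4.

Not valid

Tableau for the negation ~(<>[]~r -> []~r):
1. ~(<>[]~r -> []~r), u
2. <>[]~r, u
3. ~[]~r, u
4. []~r, v
5. ~r, v
6. r, w
Accessibility: uRu, uRv, uRw, vRv, wRw
The negation has an open branch (countermodel exists).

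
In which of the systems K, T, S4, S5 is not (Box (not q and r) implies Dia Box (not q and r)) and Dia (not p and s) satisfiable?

K-tableau for the formula:
1. not (Box (not q and r) implies Dia Box (not q and r)) and Dia (not p and s), u
2. not (Box (not q and r) implies Dia Box (not q and r)), u
3. Dia (not p and s), u
4. Box (not q and r), u
5. not Dia Box (not q and r), u
6. not p and s, v
7. not p, v
8. s, v
9. not q and r, v
10. not q, v
11. r, v
12. not Box (not q and r), v
13. not (not q and r), w
14. not r, w
Accessibility: uRv, vRw
Complete open branch: satisfiable in K.
T-tableau for the formula:
1. not (Box (not q and r) implies Dia Box (not q and r)) and Dia (not p and s), u
2. not (Box (not q and r) implies Dia Box (not q and r)), u
3. Dia (not p and s), u
4. Box (not q and r), u
5. not Dia Box (not q and r), u
6. not q and r, u
7. not q, u
8. r, u
9. not Box (not q and r), u
10. not p and s, v
11. not p, v
12. s, v
13. not q and r, v
14. not q, v
15. r, v
16. not Box (not q and r), v
17. not (not q and r), w
18. not q and r, w
19. not q, w
20. r, w
21. not Box (not q and r), w
22. not r, w
Accessibility: uRu, uRv, uRw, vRv, wRw
Branch closes: r and not r both at w.
Every branch closes (one shown): unsatisfiable in T, hence also in S4, S5 (every S4/S5-frame is a T-frame).

K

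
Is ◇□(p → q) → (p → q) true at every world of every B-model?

Tableau for the negation ¬(◇□(p → q) → (p → q)):
1. ¬(◇□(p → q) → (p → q)), 0
2. ◇□(p → q), 0   [¬→-rule on 1]
3. ¬(p → q), 0   [¬→-rule on 1]
4. p, 0   [¬→-rule on 3]
5. ¬q, 0   [¬→-rule on 3]
6. □(p → q), 1   [◇-rule on 2: fresh world 1, 0R1]
7. p → q, 0   [□-rule on 6 via 1R0]
8. p → q, 1   [□-rule on 6 via 1R1]
9. q, 0   [→-rule on 7 (branches; this branch)]
Accessibility: 0R0, 0R1, 1R0, 1R1
Branch closes: q and ¬q both at 0.
Every branch of the negation's tableau closes; the branch above is one of them.

Yes, valid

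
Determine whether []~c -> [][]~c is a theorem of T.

Tableau for the negation ~([]~c -> [][]~c):
1. ~([]~c -> [][]~c), u
2. []~c, u   [~->-rule on 1]
3. ~[][]~c, u   [~->-rule on 1]
4. ~c, u   [[]-rule on 2 via uRu]
5. ~[]~c, v   [~[]-rule on 3: fresh world v, uRv]
6. ~c, v   [[]-rule on 2 via uRv]
7. c, w   [~[]-rule on 5: fresh world w, vRw]
Accessibility: uRu, uRv, vRv, vRw, wRw
The negation has an open branch (countermodel exists).

Invalid (countermodel exists)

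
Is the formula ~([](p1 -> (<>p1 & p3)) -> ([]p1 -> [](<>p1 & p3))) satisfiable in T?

1. ~([](p1 -> (<>p1 & p3)) -> ([]p1 -> [](<>p1 & p3))), w0
2. [](p1 -> (<>p1 & p3)), w0
3. ~([]p1 -> [](<>p1 & p3)), w0
4. []p1, w0
5. ~[](<>p1 & p3), w0
6. p1 -> (<>p1 & p3), w0
7. p1, w0
8. <>p1 & p3, w0
9. <>p1, w0
10. p3, w0
11. ~(<>p1 & p3), w1
12. p1 -> (<>p1 & p3), w1
13. p1, w1
14. ~p3, w1
15. <>p1 & p3, w1
16. <>p1, w1
17. p3, w1
Accessibility: w0Rw0, w0Rw1, w1Rw1
Branch closes: p3 and ~p3 both at w1.
Every branch closes; the branch above is one of them.

No, unsatisfiable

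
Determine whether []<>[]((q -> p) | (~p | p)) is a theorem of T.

Tableau for the negation ~[]<>[]((q -> p) | (~p | p)):
1. ~[]<>[]((q -> p) | (~p | p)), 0
2. ~<>[]((q -> p) | (~p | p)), 1
3. ~[]((q -> p) | (~p | p)), 1
4. ~((q -> p) | (~p | p)), 2
5. ~(q -> p), 2
6. ~(~p | p), 2
7. q, 2
8. ~p, 2
9. p, 2
Accessibility: 0R0, 0R1, 1R1, 1R2, 2R2
Branch closes: p and ~p both at 2.
All branches of the negation close; one closing branch shown above.

Valid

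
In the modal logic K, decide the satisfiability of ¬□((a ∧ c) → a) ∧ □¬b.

1. ¬□((a ∧ c) → a) ∧ □¬b, w0
2. ¬□((a ∧ c) → a), w0
3. □¬b, w0
4. ¬((a ∧ c) → a), w1
5. a ∧ c, w1
6. ¬a, w1
7. a, w1
8. c, w1
Accessibility: w0Rw1
Branch closes: a and ¬a both at w1.
Every branch closes; the branch above is one of them.

Unsatisfiable (every branch closes)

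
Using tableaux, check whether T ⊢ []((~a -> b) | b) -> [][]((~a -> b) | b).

Invalid (countermodel exists)

Tableau for the negation ~([]((~a -> b) | b) -> [][]((~a -> b) | b)):
1. ~([]((~a -> b) | b) -> [][]((~a -> b) | b)), u
2. []((~a -> b) | b), u   [~->-rule on 1]
3. ~[][]((~a -> b) | b), u   [~->-rule on 1]
4. (~a -> b) | b, u   [[]-rule on 2 via uRu]
5. b, u   [|-rule on 4 (branches; this branch)]
6. ~[]((~a -> b) | b), v   [~[]-rule on 3: fresh world v, uRv]
7. (~a -> b) | b, v   [[]-rule on 2 via uRv]
8. b, v   [|-rule on 7 (branches; this branch)]
9. ~((~a -> b) | b), w   [~[]-rule on 6: fresh world w, vRw]
10. ~(~a -> b), w   [~|-rule on 9]
11. ~b, w   [~|-rule on 9]
12. ~a, w   [~->-rule on 10]
Accessibility: uRu, uRv, vRv, vRw, wRw
The negation has an open branch (countermodel exists).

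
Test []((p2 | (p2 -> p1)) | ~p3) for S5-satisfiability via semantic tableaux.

1. []((p2 | (p2 -> p1)) | ~p3), 0
2. (p2 | (p2 -> p1)) | ~p3, 0
3. ~p3, 0
Accessibility: 0R0

Yes, satisfiable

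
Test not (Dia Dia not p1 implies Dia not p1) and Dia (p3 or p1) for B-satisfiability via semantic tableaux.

Yes, satisfiable

1. not (Dia Dia not p1 implies Dia not p1) and Dia (p3 or p1), u
2. not (Dia Dia not p1 implies Dia not p1), u   [and-rule on 1]
3. Dia (p3 or p1), u   [and-rule on 1]
4. Dia Dia not p1, u   [neg-implies-rule on 2]
5. not Dia not p1, u   [neg-implies-rule on 2]
6. p1, u   [neg-Dia-rule on 5 via uRu]
7. p3 or p1, v   [Dia-rule on 3: fresh world v, uRv]
8. p1, v   [neg-Dia-rule on 5 via uRv]
9. Dia not p1, w   [Dia-rule on 4: fresh world w, uRw]
10. p1, w   [neg-Dia-rule on 5 via uRw]
11. not p1, x   [Dia-rule on 9: fresh world x, wRx]
Accessibility: uRu, uRv, uRw, vRu, vRv, wRu, wRw, wRx, xRw, xRx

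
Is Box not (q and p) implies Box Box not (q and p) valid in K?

No, not valid

Tableau for the negation not (Box not (q and p) implies Box Box not (q and p)):
1. not (Box not (q and p) implies Box Box not (q and p)), u
2. Box not (q and p), u
3. not Box Box not (q and p), u
4. not Box not (q and p), v
5. not (q and p), v
6. not p, v
7. q and p, w
8. q, w
9. p, w
Accessibility: uRv, vRw
The negation has an open branch (countermodel exists).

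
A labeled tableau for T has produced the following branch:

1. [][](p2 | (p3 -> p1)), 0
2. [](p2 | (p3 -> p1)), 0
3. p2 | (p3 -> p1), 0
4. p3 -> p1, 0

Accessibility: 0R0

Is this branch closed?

No, open

There is no literal clash: for every atom and world, at most one sign appears.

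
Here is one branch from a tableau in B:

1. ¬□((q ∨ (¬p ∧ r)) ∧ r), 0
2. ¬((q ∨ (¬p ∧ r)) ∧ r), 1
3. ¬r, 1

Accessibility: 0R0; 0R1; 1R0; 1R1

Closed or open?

No, open

There is no literal clash: for every atom and world, at most one sign appears.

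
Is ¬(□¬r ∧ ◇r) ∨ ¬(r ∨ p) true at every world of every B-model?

Valid

Tableau for the negation ¬(¬(□¬r ∧ ◇r) ∨ ¬(r ∨ p)):
1. ¬(¬(□¬r ∧ ◇r) ∨ ¬(r ∨ p)), w0
2. □¬r ∧ ◇r, w0   [¬∨-rule on 1]
3. r ∨ p, w0   [¬∨-rule on 1]
4. □¬r, w0   [∧-rule on 2]
5. ◇r, w0   [∧-rule on 2]
6. ¬r, w0   [□-rule on 4 via w0Rw0]
7. p, w0   [∨-rule on 3 (branches; this branch)]
8. r, w1   [◇-rule on 5: fresh world w1, w0Rw1]
9. ¬r, w1   [□-rule on 4 via w0Rw1]
Accessibility: w0Rw0, w0Rw1, w1Rw0, w1Rw1
Branch closes: r and ¬r both at w1.
Every branch of the negation's tableau closes; the branch above is one of them.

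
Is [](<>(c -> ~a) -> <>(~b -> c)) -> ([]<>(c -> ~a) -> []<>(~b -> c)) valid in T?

Tableau for the negation ~([](<>(c -> ~a) -> <>(~b -> c)) -> ([]<>(c -> ~a) -> []<>(~b -> c))):
1. ~([](<>(c -> ~a) -> <>(~b -> c)) -> ([]<>(c -> ~a) -> []<>(~b -> c))), u
2. [](<>(c -> ~a) -> <>(~b -> c)), u   [~->-rule on 1]
3. ~([]<>(c -> ~a) -> []<>(~b -> c)), u   [~->-rule on 1]
4. []<>(c -> ~a), u   [~->-rule on 3]
5. ~[]<>(~b -> c), u   [~->-rule on 3]
6. <>(c -> ~a) -> <>(~b -> c), u   [[]-rule on 2 via uRu]
7. <>(c -> ~a), u   [[]-rule on 4 via uRu]
8. <>(~b -> c), u   [->-rule on 6 (branches; this branch)]
9. ~<>(~b -> c), v   [~[]-rule on 5: fresh world v, uRv]
10. <>(c -> ~a) -> <>(~b -> c), v   [[]-rule on 2 via uRv]
11. <>(c -> ~a), v   [[]-rule on 4 via uRv]
12. ~(~b -> c), v   [~<>-rule on 9 via vRv]
13. ~b, v   [~->-rule on 12]
14. ~c, v   [~->-rule on 12]
15. <>(~b -> c), v   [->-rule on 10 (branches; this branch)]
16. c -> ~a, w   [<>-rule on 7: fresh world w, uRw]
17. <>(c -> ~a) -> <>(~b -> c), w   [[]-rule on 2 via uRw]
18. <>(c -> ~a), w   [[]-rule on 4 via uRw]
19. ~a, w   [->-rule on 16 (branches; this branch)]
20. <>(~b -> c), w   [->-rule on 17 (branches; this branch)]
21. ~b -> c, x   [<>-rule on 8: fresh world x, uRx]
22. <>(c -> ~a) -> <>(~b -> c), x   [[]-rule on 2 via uRx]
23. <>(c -> ~a), x   [[]-rule on 4 via uRx]
24. c, x   [->-rule on 21 (branches; this branch)]
25. ~<>(c -> ~a), x   [->-rule on 22 (branches; this branch)]
26. ~(c -> ~a), x   [~<>-rule on 25 via xRx]
27. a, x   [~->-rule on 26]
28. c -> ~a, y   [<>-rule on 11: fresh world y, vRy]
29. ~(~b -> c), y   [~<>-rule on 9 via vRy]
30. ~b, y   [~->-rule on 29]
31. ~c, y   [~->-rule on 29]
32. ~a, y   [->-rule on 28 (branches; this branch)]
33. ~b -> c, z   [<>-rule on 15: fresh world z, vRz]
34. ~(~b -> c), z   [~<>-rule on 9 via vRz]
35. ~b, z   [~->-rule on 34]
36. ~c, z   [~->-rule on 34]
37. c, z   [->-rule on 33 (branches; this branch)]
Accessibility: uRu, uRv, uRw, uRx, vRv, vRy, vRz, wRw, xRx, yRy, zRz
Branch closes: c and ~c both at z.
Every branch of the negation's tableau closes; the branch above is one of them.

Valid in T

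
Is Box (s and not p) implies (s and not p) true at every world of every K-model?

Invalid (countermodel exists)

Tableau for the negation not (Box (s and not p) implies (s and not p)):
1. not (Box (s and not p) implies (s and not p)), u
2. Box (s and not p), u
3. not (s and not p), u
4. p, u
The negation has an open branch (countermodel exists).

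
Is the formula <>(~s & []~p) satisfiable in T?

Yes, satisfiable

1. <>(~s & []~p), w0
2. ~s & []~p, w1
3. ~s, w1
4. []~p, w1
5. ~p, w1
Accessibility: w0Rw0, w0Rw1, w1Rw1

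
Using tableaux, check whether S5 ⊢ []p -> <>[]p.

Valid

Tableau for the negation ~([]p -> <>[]p):
1. ~([]p -> <>[]p), w0
2. []p, w0   [~->-rule on 1]
3. ~<>[]p, w0   [~->-rule on 1]
4. p, w0   [[]-rule on 2 via w0Rw0]
5. ~[]p, w0   [~<>-rule on 3 via w0Rw0]
6. ~p, w1   [~[]-rule on 5: fresh world w1, w0Rw1]
7. p, w1   [[]-rule on 2 via w0Rw1]
Accessibility: w0Rw0, w0Rw1, w1Rw0, w1Rw1
Branch closes: p and ~p both at w1.
All branches of the negation close; one closing branch shown above.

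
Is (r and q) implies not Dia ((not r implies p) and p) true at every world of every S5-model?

Not valid

Tableau for the negation not ((r and q) implies not Dia ((not r implies p) and p)):
1. not ((r and q) implies not Dia ((not r implies p) and p)), 0
2. r and q, 0
3. Dia ((not r implies p) and p), 0
4. r, 0
5. q, 0
6. (not r implies p) and p, 1
7. not r implies p, 1
8. p, 1
Accessibility: 0R0, 0R1, 1R0, 1R1
The negation has an open branch (countermodel exists).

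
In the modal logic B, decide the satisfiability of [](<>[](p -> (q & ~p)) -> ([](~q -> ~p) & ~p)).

1. [](<>[](p -> (q & ~p)) -> ([](~q -> ~p) & ~p)), w0
2. <>[](p -> (q & ~p)) -> ([](~q -> ~p) & ~p), w0
3. [](~q -> ~p) & ~p, w0
4. [](~q -> ~p), w0
5. ~p, w0
6. ~q -> ~p, w0
Accessibility: w0Rw0

Yes, satisfiable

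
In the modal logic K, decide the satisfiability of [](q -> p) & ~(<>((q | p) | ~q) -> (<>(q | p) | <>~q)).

No, unsatisfiable

1. [](q -> p) & ~(<>((q | p) | ~q) -> (<>(q | p) | <>~q)), u
2. [](q -> p), u
3. ~(<>((q | p) | ~q) -> (<>(q | p) | <>~q)), u
4. <>((q | p) | ~q), u
5. ~(<>(q | p) | <>~q), u
6. ~<>(q | p), u
7. ~<>~q, u
8. (q | p) | ~q, v
9. q -> p, v
10. ~(q | p), v
11. ~q, v
12. ~p, v
13. q, v
Accessibility: uRv
Branch closes: q and ~q both at v.
(One branch shown.) All branches close.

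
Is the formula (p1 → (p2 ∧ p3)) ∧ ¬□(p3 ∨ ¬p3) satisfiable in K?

Unsatisfiable

1. (p1 → (p2 ∧ p3)) ∧ ¬□(p3 ∨ ¬p3), 0
2. p1 → (p2 ∧ p3), 0
3. ¬□(p3 ∨ ¬p3), 0
4. p2 ∧ p3, 0
5. p2, 0
6. p3, 0
7. ¬(p3 ∨ ¬p3), 1
8. ¬p3, 1
9. p3, 1
Accessibility: 0R1
Branch closes: p3 and ¬p3 both at 1.
(One branch shown.) All branches close.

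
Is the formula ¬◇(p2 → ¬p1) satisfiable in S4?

Satisfiable (open branch found)

1. ¬◇(p2 → ¬p1), u
2. ¬(p2 → ¬p1), u
3. p2, u
4. p1, u
Accessibility: uRu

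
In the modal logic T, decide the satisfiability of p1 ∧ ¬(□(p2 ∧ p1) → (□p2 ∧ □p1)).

Unsatisfiable

1. p1 ∧ ¬(□(p2 ∧ p1) → (□p2 ∧ □p1)), 0
2. p1, 0   [∧-rule on 1]
3. ¬(□(p2 ∧ p1) → (□p2 ∧ □p1)), 0   [∧-rule on 1]
4. □(p2 ∧ p1), 0   [¬→-rule on 3]
5. ¬(□p2 ∧ □p1), 0   [¬→-rule on 3]
6. p2 ∧ p1, 0   [□-rule on 4 via 0R0]
7. p2, 0   [∧-rule on 6]
8. ¬□p1, 0   [¬∧-rule on 5 (branches; this branch)]
9. ¬p1, 1   [¬□-rule on 8: fresh world 1, 0R1]
10. p2 ∧ p1, 1   [□-rule on 4 via 0R1]
11. p2, 1   [∧-rule on 10]
12. p1, 1   [∧-rule on 10]
Accessibility: 0R0, 0R1, 1R1
Branch closes: p1 and ¬p1 both at 1.
All branches of the tableau close; one closing branch shown above.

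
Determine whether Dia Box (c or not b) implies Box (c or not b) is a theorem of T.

Tableau for the negation not (Dia Box (c or not b) implies Box (c or not b)):
1. not (Dia Box (c or not b) implies Box (c or not b)), 0
2. Dia Box (c or not b), 0   [neg-implies-rule on 1]
3. not Box (c or not b), 0   [neg-implies-rule on 1]
4. Box (c or not b), 1   [Dia-rule on 2: fresh world 1, 0R1]
5. c or not b, 1   [Box-rule on 4 via 1R1]
6. not b, 1   [or-rule on 5 (branches; this branch)]
7. not (c or not b), 2   [neg-Box-rule on 3: fresh world 2, 0R2]
8. not c, 2   [neg-or-rule on 7]
9. b, 2   [neg-or-rule on 7]
Accessibility: 0R0, 0R1, 0R2, 1R1, 2R2
The negation has an open branch (countermodel exists).

Invalid (countermodel exists)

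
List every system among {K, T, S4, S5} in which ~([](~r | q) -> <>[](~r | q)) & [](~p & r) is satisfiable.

K

T-tableau for the formula:
1. ~([](~r | q) -> <>[](~r | q)) & [](~p & r), u
2. ~([](~r | q) -> <>[](~r | q)), u
3. [](~p & r), u
4. [](~r | q), u
5. ~<>[](~r | q), u
6. ~p & r, u
7. ~p, u
8. r, u
9. ~r | q, u
10. ~[](~r | q), u
11. q, u
12. ~(~r | q), v
13. r, v
14. ~q, v
15. ~p & r, v
16. ~p, v
17. ~r | q, v
18. ~[](~r | q), v
19. q, v
Accessibility: uRu, uRv, vRv
Branch closes: q and ~q both at v.
Every branch closes (one shown): unsatisfiable in T, hence also in S4, S5 (every S4/S5-frame is a T-frame).
K-tableau for the formula:
1. ~([](~r | q) -> <>[](~r | q)) & [](~p & r), u
2. ~([](~r | q) -> <>[](~r | q)), u
3. [](~p & r), u
4. [](~r | q), u
5. ~<>[](~r | q), u
Complete open branch: satisfiable in K.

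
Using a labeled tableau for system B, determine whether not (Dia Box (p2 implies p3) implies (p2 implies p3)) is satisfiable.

1. not (Dia Box (p2 implies p3) implies (p2 implies p3)), u
2. Dia Box (p2 implies p3), u   [neg-implies-rule on 1]
3. not (p2 implies p3), u   [neg-implies-rule on 1]
4. p2, u   [neg-implies-rule on 3]
5. not p3, u   [neg-implies-rule on 3]
6. Box (p2 implies p3), v   [Dia-rule on 2: fresh world v, uRv]
7. p2 implies p3, u   [Box-rule on 6 via vRu]
8. p2 implies p3, v   [Box-rule on 6 via vRv]
9. p3, u   [implies-rule on 7 (branches; this branch)]
Accessibility: uRu, uRv, vRu, vRv
Branch closes: p3 and not p3 both at u.
All branches of the tableau close; one closing branch shown above.

No, unsatisfiable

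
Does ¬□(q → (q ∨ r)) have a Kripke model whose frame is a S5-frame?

Unsatisfiable (every branch closes)

1. ¬□(q → (q ∨ r)), u
2. ¬(q → (q ∨ r)), v
3. q, v
4. ¬(q ∨ r), v
5. ¬q, v
6. ¬r, v
Accessibility: uRu, uRv, vRu, vRv
Branch closes: q and ¬q both at v.
(One branch shown.) All branches close.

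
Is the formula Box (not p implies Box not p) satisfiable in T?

Satisfiable

1. Box (not p implies Box not p), u
2. not p implies Box not p, u
3. Box not p, u
4. not p, u
Accessibility: uRu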